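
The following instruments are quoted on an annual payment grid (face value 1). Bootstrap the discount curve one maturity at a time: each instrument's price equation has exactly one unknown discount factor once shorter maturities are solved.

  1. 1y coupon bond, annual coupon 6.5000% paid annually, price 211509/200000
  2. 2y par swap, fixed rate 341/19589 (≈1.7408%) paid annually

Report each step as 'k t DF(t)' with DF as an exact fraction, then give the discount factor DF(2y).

1 1 993/1000
2 2 9659/10000
DF(2y) = 9659/10000 ≈ 0.965900

step 1 [1y] bond c/1=13/200: DF=(211509/200000 − 13/200·(0))/(1+13/200) = 993/1000 ≈ 0.993000
step 2 [2y] swap r/1=341/19589: DF=(1 − 341/19589·(0.993000))/(1+341/19589) = 9659/10000 ≈ 0.965900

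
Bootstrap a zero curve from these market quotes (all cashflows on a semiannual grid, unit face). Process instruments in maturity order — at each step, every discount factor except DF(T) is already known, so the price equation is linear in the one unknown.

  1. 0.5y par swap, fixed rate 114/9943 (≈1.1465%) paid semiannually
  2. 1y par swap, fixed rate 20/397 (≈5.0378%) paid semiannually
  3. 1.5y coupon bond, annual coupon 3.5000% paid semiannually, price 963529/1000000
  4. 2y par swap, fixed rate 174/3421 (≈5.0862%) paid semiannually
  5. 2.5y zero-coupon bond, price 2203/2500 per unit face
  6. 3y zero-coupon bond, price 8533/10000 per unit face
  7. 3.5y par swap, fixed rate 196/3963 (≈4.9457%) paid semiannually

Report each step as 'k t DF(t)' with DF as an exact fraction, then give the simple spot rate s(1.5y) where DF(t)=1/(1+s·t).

step 1 [0.5y] swap r/2=57/9943: DF=(1 − 57/9943·(0))/(1+57/9943) = 9943/10000 ≈ 0.994300
step 2 [1y] swap r/2=10/397: DF=(1 − 10/397·(0.994300))/(1+10/397) = 951/1000 ≈ 0.951000
step 3 [1.5y] bond c/2=7/400: DF=(963529/1000000 − 7/400·(0.994300+0.951000))/(1+7/400) = 1827/2000 ≈ 0.913500
step 4 [2y] swap r/2=87/3421: DF=(1 − 87/3421·(0.994300+0.951000+0.913500))/(1+87/3421) = 9043/10000 ≈ 0.904300
step 5 [2.5y] zero: DF = P = 2203/2500 ≈ 0.881200
step 6 [3y] zero: DF = P = 8533/10000 ≈ 0.853300
step 7 [3.5y] swap r/2=98/3963: DF=(1 − 98/3963·(0.994300+0.951000+0.913500+0.904300+0.881200+0.853300))/(1+98/3963) = 527/625 ≈ 0.843200

1 1/2 9943/10000
2 1 951/1000
3 3/2 1827/2000
4 2 9043/10000
5 5/2 2203/2500
6 3 8533/10000
7 7/2 527/625
s(1.5y) = (1/(1827/2000) − 1)/(3/2) = 346/5481 ≈ 6.3127%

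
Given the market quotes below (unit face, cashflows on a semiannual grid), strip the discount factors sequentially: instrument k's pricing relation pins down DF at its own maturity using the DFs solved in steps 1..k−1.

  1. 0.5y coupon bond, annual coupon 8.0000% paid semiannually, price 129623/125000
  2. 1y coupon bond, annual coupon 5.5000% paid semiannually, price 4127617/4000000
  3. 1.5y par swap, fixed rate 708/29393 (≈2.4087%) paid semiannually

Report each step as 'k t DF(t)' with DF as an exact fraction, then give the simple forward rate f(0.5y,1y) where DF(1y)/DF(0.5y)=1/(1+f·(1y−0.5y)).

step 1 [0.5y] bond c/2=1/25: DF=(129623/125000 − 1/25·(0))/(1+1/25) = 9971/10000 ≈ 0.997100
step 2 [1y] bond c/2=11/400: DF=(4127617/4000000 − 11/400·(0.997100))/(1+11/400) = 611/625 ≈ 0.977600
step 3 [1.5y] swap r/2=354/29393: DF=(1 − 354/29393·(0.997100+0.977600))/(1+354/29393) = 4823/5000 ≈ 0.964600

1 1/2 9971/10000
2 1 611/625
3 3/2 4823/5000
f(0.5y,1y) = ((9971/10000)/(611/625) − 1)/(1/2) = 15/376 ≈ 3.9894%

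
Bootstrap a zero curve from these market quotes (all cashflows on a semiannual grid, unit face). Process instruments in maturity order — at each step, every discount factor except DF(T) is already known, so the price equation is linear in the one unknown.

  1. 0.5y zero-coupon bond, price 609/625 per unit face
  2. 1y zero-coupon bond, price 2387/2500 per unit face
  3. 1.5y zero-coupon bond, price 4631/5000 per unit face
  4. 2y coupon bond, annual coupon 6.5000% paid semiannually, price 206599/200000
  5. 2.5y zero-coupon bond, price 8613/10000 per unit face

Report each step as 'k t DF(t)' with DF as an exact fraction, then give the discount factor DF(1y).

step 1 [0.5y] zero: DF = P = 609/625 ≈ 0.974400
step 2 [1y] zero: DF = P = 2387/2500 ≈ 0.954800
step 3 [1.5y] zero: DF = P = 4631/5000 ≈ 0.926200
step 4 [2y] bond c/2=13/400: DF=(206599/200000 − 13/400·(0.974400+0.954800+0.926200))/(1+13/400) = 4553/5000 ≈ 0.910600
step 5 [2.5y] zero: DF = P = 8613/10000 ≈ 0.861300

1 1/2 609/625
2 1 2387/2500
3 3/2 4631/5000
4 2 4553/5000
5 5/2 8613/10000
DF(1y) = 2387/2500 ≈ 0.954800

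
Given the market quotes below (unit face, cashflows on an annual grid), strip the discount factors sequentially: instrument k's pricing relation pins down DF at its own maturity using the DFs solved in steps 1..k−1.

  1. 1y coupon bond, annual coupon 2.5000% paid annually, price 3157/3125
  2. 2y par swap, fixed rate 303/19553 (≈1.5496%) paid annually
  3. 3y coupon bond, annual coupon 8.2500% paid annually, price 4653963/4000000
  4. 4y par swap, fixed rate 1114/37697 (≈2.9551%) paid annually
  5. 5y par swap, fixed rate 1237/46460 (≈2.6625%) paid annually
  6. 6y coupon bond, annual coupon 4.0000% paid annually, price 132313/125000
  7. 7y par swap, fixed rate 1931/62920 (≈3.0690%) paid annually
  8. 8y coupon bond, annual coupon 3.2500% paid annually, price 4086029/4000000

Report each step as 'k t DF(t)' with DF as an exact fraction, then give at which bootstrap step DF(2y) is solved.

1 1 616/625
2 2 9697/10000
3 3 4629/5000
4 4 4443/5000
5 5 8763/10000
6 6 8391/10000
7 7 8069/10000
8 8 7913/10000
DF(2y) is solved at step 2

step 1 [1y] bond c/1=1/40: DF=(3157/3125 − 1/40·(0))/(1+1/40) = 616/625 ≈ 0.985600
step 2 [2y] swap r/1=303/19553: DF=(1 − 303/19553·(0.985600))/(1+303/19553) = 9697/10000 ≈ 0.969700
step 3 [3y] bond c/1=33/400: DF=(4653963/4000000 − 33/400·(0.985600+0.969700))/(1+33/400) = 4629/5000 ≈ 0.925800
step 4 [4y] swap r/1=1114/37697: DF=(1 − 1114/37697·(0.985600+0.969700+0.925800))/(1+1114/37697) = 4443/5000 ≈ 0.888600
step 5 [5y] swap r/1=1237/46460: DF=(1 − 1237/46460·(0.985600+0.969700+0.925800+0.888600))/(1+1237/46460) = 8763/10000 ≈ 0.876300
step 6 [6y] bond c/1=1/25: DF=(132313/125000 − 1/25·(0.985600+0.969700+0.925800+0.888600+0.876300))/(1+1/25) = 8391/10000 ≈ 0.839100
step 7 [7y] swap r/1=1931/62920: DF=(1 − 1931/62920·(0.985600+0.969700+0.925800+0.888600+0.876300+0.839100))/(1+1931/62920) = 8069/10000 ≈ 0.806900
step 8 [8y] bond c/1=13/400: DF=(4086029/4000000 − 13/400·(0.985600+0.969700+0.925800+0.888600+0.876300+0.839100+0.806900))/(1+13/400) = 7913/10000 ≈ 0.791300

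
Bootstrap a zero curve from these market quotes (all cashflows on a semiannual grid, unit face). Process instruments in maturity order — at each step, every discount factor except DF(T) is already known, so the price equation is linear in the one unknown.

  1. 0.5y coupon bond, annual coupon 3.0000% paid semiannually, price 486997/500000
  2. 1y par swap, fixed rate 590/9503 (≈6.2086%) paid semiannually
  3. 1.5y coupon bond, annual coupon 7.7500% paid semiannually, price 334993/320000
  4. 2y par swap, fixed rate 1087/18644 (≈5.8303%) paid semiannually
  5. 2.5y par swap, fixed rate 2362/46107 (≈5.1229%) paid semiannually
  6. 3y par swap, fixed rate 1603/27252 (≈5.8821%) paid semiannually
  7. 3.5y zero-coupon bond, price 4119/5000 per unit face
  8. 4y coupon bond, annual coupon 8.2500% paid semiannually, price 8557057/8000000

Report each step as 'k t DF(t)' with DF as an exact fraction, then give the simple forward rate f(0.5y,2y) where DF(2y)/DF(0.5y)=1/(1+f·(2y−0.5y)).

step 1 [0.5y] bond c/2=3/200: DF=(486997/500000 − 3/200·(0))/(1+3/200) = 2399/2500 ≈ 0.959600
step 2 [1y] swap r/2=295/9503: DF=(1 − 295/9503·(0.959600))/(1+295/9503) = 941/1000 ≈ 0.941000
step 3 [1.5y] bond c/2=31/800: DF=(334993/320000 − 31/800·(0.959600+0.941000))/(1+31/800) = 9369/10000 ≈ 0.936900
step 4 [2y] swap r/2=1087/37288: DF=(1 − 1087/37288·(0.959600+0.941000+0.936900))/(1+1087/37288) = 8913/10000 ≈ 0.891300
step 5 [2.5y] swap r/2=1181/46107: DF=(1 − 1181/46107·(0.959600+0.941000+0.936900+0.891300))/(1+1181/46107) = 8819/10000 ≈ 0.881900
step 6 [3y] swap r/2=1603/54504: DF=(1 − 1603/54504·(0.959600+0.941000+0.936900+0.891300+0.881900))/(1+1603/54504) = 8397/10000 ≈ 0.839700
step 7 [3.5y] zero: DF = P = 4119/5000 ≈ 0.823800
step 8 [4y] bond c/2=33/800: DF=(8557057/8000000 − 33/800·(0.959600+0.941000+0.936900+0.891300+0.881900+0.839700+0.823800))/(1+33/800) = 7787/10000 ≈ 0.778700

1 1/2 2399/2500
2 1 941/1000
3 3/2 9369/10000
4 2 8913/10000
5 5/2 8819/10000
6 3 8397/10000
7 7/2 4119/5000
8 4 7787/10000
f(0.5y,2y) = ((2399/2500)/(8913/10000) − 1)/(3/2) = 1366/26739 ≈ 5.1086%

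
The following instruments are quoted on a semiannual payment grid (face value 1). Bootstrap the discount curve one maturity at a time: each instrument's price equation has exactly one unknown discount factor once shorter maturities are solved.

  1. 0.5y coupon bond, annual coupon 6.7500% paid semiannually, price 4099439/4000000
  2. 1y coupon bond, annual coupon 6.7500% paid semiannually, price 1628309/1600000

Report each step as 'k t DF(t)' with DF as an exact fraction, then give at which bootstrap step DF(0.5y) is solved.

1 1/2 4957/5000
2 1 9521/10000
DF(0.5y) is solved at step 1

step 1 [0.5y] bond c/2=27/800: DF=(4099439/4000000 − 27/800·(0))/(1+27/800) = 4957/5000 ≈ 0.991400
step 2 [1y] bond c/2=27/800: DF=(1628309/1600000 − 27/800·(0.991400))/(1+27/800) = 9521/10000 ≈ 0.952100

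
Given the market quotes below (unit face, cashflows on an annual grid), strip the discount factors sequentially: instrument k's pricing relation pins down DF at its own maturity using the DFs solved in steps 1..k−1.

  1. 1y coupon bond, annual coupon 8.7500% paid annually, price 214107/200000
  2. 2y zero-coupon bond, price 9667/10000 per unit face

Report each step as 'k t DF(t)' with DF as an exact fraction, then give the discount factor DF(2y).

step 1 [1y] bond c/1=7/80: DF=(214107/200000 − 7/80·(0))/(1+7/80) = 2461/2500 ≈ 0.984400
step 2 [2y] zero: DF = P = 9667/10000 ≈ 0.966700

1 1 2461/2500
2 2 9667/10000
DF(2y) = 9667/10000 ≈ 0.966700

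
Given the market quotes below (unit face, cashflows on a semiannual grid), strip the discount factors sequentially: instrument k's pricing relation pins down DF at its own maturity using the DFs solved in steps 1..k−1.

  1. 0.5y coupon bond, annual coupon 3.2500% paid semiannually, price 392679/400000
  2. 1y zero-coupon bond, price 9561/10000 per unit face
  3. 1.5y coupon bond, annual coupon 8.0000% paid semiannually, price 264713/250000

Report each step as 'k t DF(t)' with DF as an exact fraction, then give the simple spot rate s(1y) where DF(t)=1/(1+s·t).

step 1 [0.5y] bond c/2=13/800: DF=(392679/400000 − 13/800·(0))/(1+13/800) = 483/500 ≈ 0.966000
step 2 [1y] zero: DF = P = 9561/10000 ≈ 0.956100
step 3 [1.5y] bond c/2=1/25: DF=(264713/250000 − 1/25·(0.966000+0.956100))/(1+1/25) = 4721/5000 ≈ 0.944200

1 1/2 483/500
2 1 9561/10000
3 3/2 4721/5000
s(1y) = (1/(9561/10000) − 1)/(1) = 439/9561 ≈ 4.5916%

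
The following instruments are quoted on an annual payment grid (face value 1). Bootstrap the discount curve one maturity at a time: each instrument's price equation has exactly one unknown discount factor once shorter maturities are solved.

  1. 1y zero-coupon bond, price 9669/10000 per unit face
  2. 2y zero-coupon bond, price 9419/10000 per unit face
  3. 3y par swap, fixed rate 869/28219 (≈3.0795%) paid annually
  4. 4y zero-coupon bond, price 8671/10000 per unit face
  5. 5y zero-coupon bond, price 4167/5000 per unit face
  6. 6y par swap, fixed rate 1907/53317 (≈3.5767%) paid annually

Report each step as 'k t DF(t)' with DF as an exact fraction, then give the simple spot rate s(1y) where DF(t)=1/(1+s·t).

1 1 9669/10000
2 2 9419/10000
3 3 9131/10000
4 4 8671/10000
5 5 4167/5000
6 6 8093/10000
s(1y) = (1/(9669/10000) − 1)/(1) = 331/9669 ≈ 3.4233%

step 1 [1y] zero: DF = P = 9669/10000 ≈ 0.966900
step 2 [2y] zero: DF = P = 9419/10000 ≈ 0.941900
step 3 [3y] swap r/1=869/28219: DF=(1 − 869/28219·(0.966900+0.941900))/(1+869/28219) = 9131/10000 ≈ 0.913100
step 4 [4y] zero: DF = P = 8671/10000 ≈ 0.867100
step 5 [5y] zero: DF = P = 4167/5000 ≈ 0.833400
step 6 [6y] swap r/1=1907/53317: DF=(1 − 1907/53317·(0.966900+0.941900+0.913100+0.867100+0.833400))/(1+1907/53317) = 8093/10000 ≈ 0.809300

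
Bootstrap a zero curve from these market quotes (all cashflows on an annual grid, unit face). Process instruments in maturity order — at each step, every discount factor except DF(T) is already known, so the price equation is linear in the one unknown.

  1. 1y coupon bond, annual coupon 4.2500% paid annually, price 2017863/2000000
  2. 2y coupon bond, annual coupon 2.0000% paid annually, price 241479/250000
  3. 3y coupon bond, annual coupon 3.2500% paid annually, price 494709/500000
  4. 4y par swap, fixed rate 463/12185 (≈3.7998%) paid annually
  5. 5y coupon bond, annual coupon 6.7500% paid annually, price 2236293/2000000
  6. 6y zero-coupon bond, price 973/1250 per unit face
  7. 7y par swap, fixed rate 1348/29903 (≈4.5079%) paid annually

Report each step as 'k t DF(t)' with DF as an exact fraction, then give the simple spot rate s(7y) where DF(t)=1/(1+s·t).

1 1 4839/5000
2 2 116/125
3 3 4493/5000
4 4 8611/10000
5 5 8163/10000
6 6 973/1250
7 7 913/1250
s(7y) = (1/(913/1250) − 1)/(7) = 337/6391 ≈ 5.2730%

step 1 [1y] bond c/1=17/400: DF=(2017863/2000000 − 17/400·(0))/(1+17/400) = 4839/5000 ≈ 0.967800
step 2 [2y] bond c/1=1/50: DF=(241479/250000 − 1/50·(0.967800))/(1+1/50) = 116/125 ≈ 0.928000
step 3 [3y] bond c/1=13/400: DF=(494709/500000 − 13/400·(0.967800+0.928000))/(1+13/400) = 4493/5000 ≈ 0.898600
step 4 [4y] swap r/1=463/12185: DF=(1 − 463/12185·(0.967800+0.928000+0.898600))/(1+463/12185) = 8611/10000 ≈ 0.861100
step 5 [5y] bond c/1=27/400: DF=(2236293/2000000 − 27/400·(0.967800+0.928000+0.898600+0.861100))/(1+27/400) = 8163/10000 ≈ 0.816300
step 6 [6y] zero: DF = P = 973/1250 ≈ 0.778400
step 7 [7y] swap r/1=1348/29903: DF=(1 − 1348/29903·(0.967800+0.928000+0.898600+0.861100+0.816300+0.778400))/(1+1348/29903) = 913/1250 ≈ 0.730400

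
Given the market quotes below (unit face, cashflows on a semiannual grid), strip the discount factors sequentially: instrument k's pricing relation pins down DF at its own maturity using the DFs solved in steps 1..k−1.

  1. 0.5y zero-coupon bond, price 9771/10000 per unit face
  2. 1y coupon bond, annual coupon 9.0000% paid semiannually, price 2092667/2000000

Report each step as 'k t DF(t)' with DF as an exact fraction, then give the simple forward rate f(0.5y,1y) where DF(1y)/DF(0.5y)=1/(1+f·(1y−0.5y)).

1 1/2 9771/10000
2 1 1199/1250
f(0.5y,1y) = ((9771/10000)/(1199/1250) − 1)/(1/2) = 179/4796 ≈ 3.7323%

step 1 [0.5y] zero: DF = P = 9771/10000 ≈ 0.977100
step 2 [1y] bond c/2=9/200: DF=(2092667/2000000 − 9/200·(0.977100))/(1+9/200) = 1199/1250 ≈ 0.959200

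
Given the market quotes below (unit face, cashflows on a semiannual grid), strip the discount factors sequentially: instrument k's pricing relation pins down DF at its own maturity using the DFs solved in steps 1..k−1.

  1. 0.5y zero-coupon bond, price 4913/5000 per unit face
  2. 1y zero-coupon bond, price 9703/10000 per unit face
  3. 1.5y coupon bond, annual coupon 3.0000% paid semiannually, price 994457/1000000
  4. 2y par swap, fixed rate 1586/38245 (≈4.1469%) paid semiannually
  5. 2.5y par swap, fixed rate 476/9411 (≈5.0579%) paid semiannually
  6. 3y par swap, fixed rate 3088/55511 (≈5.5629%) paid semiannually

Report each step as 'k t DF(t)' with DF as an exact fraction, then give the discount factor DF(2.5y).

step 1 [0.5y] zero: DF = P = 4913/5000 ≈ 0.982600
step 2 [1y] zero: DF = P = 9703/10000 ≈ 0.970300
step 3 [1.5y] bond c/2=3/200: DF=(994457/1000000 − 3/200·(0.982600+0.970300))/(1+3/200) = 9509/10000 ≈ 0.950900
step 4 [2y] swap r/2=793/38245: DF=(1 − 793/38245·(0.982600+0.970300+0.950900))/(1+793/38245) = 9207/10000 ≈ 0.920700
step 5 [2.5y] swap r/2=238/9411: DF=(1 − 238/9411·(0.982600+0.970300+0.950900+0.920700))/(1+238/9411) = 881/1000 ≈ 0.881000
step 6 [3y] swap r/2=1544/55511: DF=(1 − 1544/55511·(0.982600+0.970300+0.950900+0.920700+0.881000))/(1+1544/55511) = 1057/1250 ≈ 0.845600

1 1/2 4913/5000
2 1 9703/10000
3 3/2 9509/10000
4 2 9207/10000
5 5/2 881/1000
6 3 1057/1250
DF(2.5y) = 881/1000 ≈ 0.881000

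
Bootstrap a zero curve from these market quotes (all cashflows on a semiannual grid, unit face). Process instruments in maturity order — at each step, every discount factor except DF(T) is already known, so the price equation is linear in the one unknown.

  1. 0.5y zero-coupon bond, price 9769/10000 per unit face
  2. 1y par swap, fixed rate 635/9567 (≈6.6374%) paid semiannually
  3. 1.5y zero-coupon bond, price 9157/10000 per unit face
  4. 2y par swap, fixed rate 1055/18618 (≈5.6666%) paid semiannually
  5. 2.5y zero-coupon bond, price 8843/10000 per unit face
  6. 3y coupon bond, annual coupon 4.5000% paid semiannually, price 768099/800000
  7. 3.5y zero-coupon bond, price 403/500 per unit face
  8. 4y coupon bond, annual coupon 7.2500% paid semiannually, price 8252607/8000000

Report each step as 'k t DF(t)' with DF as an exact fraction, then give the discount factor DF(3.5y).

step 1 [0.5y] zero: DF = P = 9769/10000 ≈ 0.976900
step 2 [1y] swap r/2=635/19134: DF=(1 − 635/19134·(0.976900))/(1+635/19134) = 1873/2000 ≈ 0.936500
step 3 [1.5y] zero: DF = P = 9157/10000 ≈ 0.915700
step 4 [2y] swap r/2=1055/37236: DF=(1 − 1055/37236·(0.976900+0.936500+0.915700))/(1+1055/37236) = 1789/2000 ≈ 0.894500
step 5 [2.5y] zero: DF = P = 8843/10000 ≈ 0.884300
step 6 [3y] bond c/2=9/400: DF=(768099/800000 − 9/400·(0.976900+0.936500+0.915700+0.894500+0.884300))/(1+9/400) = 1047/1250 ≈ 0.837600
step 7 [3.5y] zero: DF = P = 403/500 ≈ 0.806000
step 8 [4y] bond c/2=29/800: DF=(8252607/8000000 − 29/800·(0.976900+0.936500+0.915700+0.894500+0.884300+0.837600+0.806000))/(1+29/800) = 971/1250 ≈ 0.776800

1 1/2 9769/10000
2 1 1873/2000
3 3/2 9157/10000
4 2 1789/2000
5 5/2 8843/10000
6 3 1047/1250
7 7/2 403/500
8 4 971/1250
DF(3.5y) = 403/500 ≈ 0.806000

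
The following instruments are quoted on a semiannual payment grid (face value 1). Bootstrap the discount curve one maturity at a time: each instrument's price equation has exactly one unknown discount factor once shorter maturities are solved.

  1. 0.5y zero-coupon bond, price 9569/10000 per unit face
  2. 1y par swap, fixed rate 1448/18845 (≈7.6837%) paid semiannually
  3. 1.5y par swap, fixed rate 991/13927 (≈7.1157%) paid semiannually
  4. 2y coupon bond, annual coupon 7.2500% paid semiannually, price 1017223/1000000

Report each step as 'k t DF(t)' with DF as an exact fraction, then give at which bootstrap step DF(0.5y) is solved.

step 1 [0.5y] zero: DF = P = 9569/10000 ≈ 0.956900
step 2 [1y] swap r/2=724/18845: DF=(1 − 724/18845·(0.956900))/(1+724/18845) = 2319/2500 ≈ 0.927600
step 3 [1.5y] swap r/2=991/27854: DF=(1 − 991/27854·(0.956900+0.927600))/(1+991/27854) = 9009/10000 ≈ 0.900900
step 4 [2y] bond c/2=29/800: DF=(1017223/1000000 − 29/800·(0.956900+0.927600+0.900900))/(1+29/800) = 4421/5000 ≈ 0.884200

1 1/2 9569/10000
2 1 2319/2500
3 3/2 9009/10000
4 2 4421/5000
DF(0.5y) is solved at step 1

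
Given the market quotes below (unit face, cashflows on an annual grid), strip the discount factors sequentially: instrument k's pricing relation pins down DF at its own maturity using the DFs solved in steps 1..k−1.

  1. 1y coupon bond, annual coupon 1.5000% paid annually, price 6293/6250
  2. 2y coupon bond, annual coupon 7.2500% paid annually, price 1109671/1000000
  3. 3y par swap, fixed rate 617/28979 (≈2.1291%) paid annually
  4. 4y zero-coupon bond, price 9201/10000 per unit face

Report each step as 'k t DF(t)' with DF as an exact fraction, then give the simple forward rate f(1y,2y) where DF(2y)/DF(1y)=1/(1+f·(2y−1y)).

step 1 [1y] bond c/1=3/200: DF=(6293/6250 − 3/200·(0))/(1+3/200) = 124/125 ≈ 0.992000
step 2 [2y] bond c/1=29/400: DF=(1109671/1000000 − 29/400·(0.992000))/(1+29/400) = 2419/2500 ≈ 0.967600
step 3 [3y] swap r/1=617/28979: DF=(1 − 617/28979·(0.992000+0.967600))/(1+617/28979) = 9383/10000 ≈ 0.938300
step 4 [4y] zero: DF = P = 9201/10000 ≈ 0.920100

1 1 124/125
2 2 2419/2500
3 3 9383/10000
4 4 9201/10000
f(1y,2y) = ((124/125)/(2419/2500) − 1)/(1) = 61/2419 ≈ 2.5217%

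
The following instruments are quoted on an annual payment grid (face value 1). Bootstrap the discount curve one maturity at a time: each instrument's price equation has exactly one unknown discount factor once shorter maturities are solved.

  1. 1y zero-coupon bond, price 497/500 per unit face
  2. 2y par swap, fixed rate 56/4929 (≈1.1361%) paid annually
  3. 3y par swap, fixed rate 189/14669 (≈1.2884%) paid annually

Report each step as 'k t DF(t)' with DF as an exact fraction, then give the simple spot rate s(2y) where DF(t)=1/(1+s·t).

1 1 497/500
2 2 611/625
3 3 4811/5000
s(2y) = (1/(611/625) − 1)/(2) = 7/611 ≈ 1.1457%

step 1 [1y] zero: DF = P = 497/500 ≈ 0.994000
step 2 [2y] swap r/1=56/4929: DF=(1 − 56/4929·(0.994000))/(1+56/4929) = 611/625 ≈ 0.977600
step 3 [3y] swap r/1=189/14669: DF=(1 − 189/14669·(0.994000+0.977600))/(1+189/14669) = 4811/5000 ≈ 0.962200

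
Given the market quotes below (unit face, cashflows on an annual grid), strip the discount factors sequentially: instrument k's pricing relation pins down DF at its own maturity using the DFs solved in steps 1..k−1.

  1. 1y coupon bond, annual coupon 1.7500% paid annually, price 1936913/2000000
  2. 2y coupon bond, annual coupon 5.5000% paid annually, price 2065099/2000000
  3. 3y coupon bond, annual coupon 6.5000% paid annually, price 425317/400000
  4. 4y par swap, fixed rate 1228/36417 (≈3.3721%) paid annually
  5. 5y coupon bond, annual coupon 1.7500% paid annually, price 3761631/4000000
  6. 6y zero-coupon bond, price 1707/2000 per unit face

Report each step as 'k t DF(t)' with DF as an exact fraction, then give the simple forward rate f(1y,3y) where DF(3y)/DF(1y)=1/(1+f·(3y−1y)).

1 1 4759/5000
2 2 9291/10000
3 3 2209/2500
4 4 2193/2500
5 5 1077/1250
6 6 1707/2000
f(1y,3y) = ((4759/5000)/(2209/2500) − 1)/(2) = 341/8836 ≈ 3.8592%

step 1 [1y] bond c/1=7/400: DF=(1936913/2000000 − 7/400·(0))/(1+7/400) = 4759/5000 ≈ 0.951800
step 2 [2y] bond c/1=11/200: DF=(2065099/2000000 − 11/200·(0.951800))/(1+11/200) = 9291/10000 ≈ 0.929100
step 3 [3y] bond c/1=13/200: DF=(425317/400000 − 13/200·(0.951800+0.929100))/(1+13/200) = 2209/2500 ≈ 0.883600
step 4 [4y] swap r/1=1228/36417: DF=(1 − 1228/36417·(0.951800+0.929100+0.883600))/(1+1228/36417) = 2193/2500 ≈ 0.877200
step 5 [5y] bond c/1=7/400: DF=(3761631/4000000 − 7/400·(0.951800+0.929100+0.883600+0.877200))/(1+7/400) = 1077/1250 ≈ 0.861600
step 6 [6y] zero: DF = P = 1707/2000 ≈ 0.853500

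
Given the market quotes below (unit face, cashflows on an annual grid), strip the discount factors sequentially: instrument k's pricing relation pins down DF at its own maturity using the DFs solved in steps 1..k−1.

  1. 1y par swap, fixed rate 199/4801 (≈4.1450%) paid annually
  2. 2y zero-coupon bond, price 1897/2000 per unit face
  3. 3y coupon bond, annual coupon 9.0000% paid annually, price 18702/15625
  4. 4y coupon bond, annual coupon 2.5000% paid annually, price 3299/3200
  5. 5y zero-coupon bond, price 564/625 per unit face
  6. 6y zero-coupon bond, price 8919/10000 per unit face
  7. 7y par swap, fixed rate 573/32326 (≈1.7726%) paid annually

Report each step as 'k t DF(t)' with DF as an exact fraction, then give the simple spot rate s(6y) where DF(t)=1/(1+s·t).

1 1 4801/5000
2 2 1897/2000
3 3 1881/2000
4 4 9363/10000
5 5 564/625
6 6 8919/10000
7 7 4427/5000
s(6y) = (1/(8919/10000) − 1)/(6) = 1081/53514 ≈ 2.0200%

step 1 [1y] swap r/1=199/4801: DF=(1 − 199/4801·(0))/(1+199/4801) = 4801/5000 ≈ 0.960200
step 2 [2y] zero: DF = P = 1897/2000 ≈ 0.948500
step 3 [3y] bond c/1=9/100: DF=(18702/15625 − 9/100·(0.960200+0.948500))/(1+9/100) = 1881/2000 ≈ 0.940500
step 4 [4y] bond c/1=1/40: DF=(3299/3200 − 1/40·(0.960200+0.948500+0.940500))/(1+1/40) = 9363/10000 ≈ 0.936300
step 5 [5y] zero: DF = P = 564/625 ≈ 0.902400
step 6 [6y] zero: DF = P = 8919/10000 ≈ 0.891900
step 7 [7y] swap r/1=573/32326: DF=(1 − 573/32326·(0.960200+0.948500+0.940500+0.936300+0.902400+0.891900))/(1+573/32326) = 4427/5000 ≈ 0.885400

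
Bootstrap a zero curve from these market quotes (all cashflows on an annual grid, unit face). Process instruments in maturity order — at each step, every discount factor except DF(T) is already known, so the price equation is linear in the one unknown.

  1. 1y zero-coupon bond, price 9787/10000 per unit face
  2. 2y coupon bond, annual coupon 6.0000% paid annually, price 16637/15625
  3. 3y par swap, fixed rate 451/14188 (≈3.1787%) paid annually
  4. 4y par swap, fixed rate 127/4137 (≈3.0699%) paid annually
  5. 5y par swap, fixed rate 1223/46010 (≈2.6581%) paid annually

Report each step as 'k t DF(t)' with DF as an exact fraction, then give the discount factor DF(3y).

step 1 [1y] zero: DF = P = 9787/10000 ≈ 0.978700
step 2 [2y] bond c/1=3/50: DF=(16637/15625 − 3/50·(0.978700))/(1+3/50) = 9491/10000 ≈ 0.949100
step 3 [3y] swap r/1=451/14188: DF=(1 − 451/14188·(0.978700+0.949100))/(1+451/14188) = 4549/5000 ≈ 0.909800
step 4 [4y] swap r/1=127/4137: DF=(1 − 127/4137·(0.978700+0.949100+0.909800))/(1+127/4137) = 8857/10000 ≈ 0.885700
step 5 [5y] swap r/1=1223/46010: DF=(1 − 1223/46010·(0.978700+0.949100+0.909800+0.885700))/(1+1223/46010) = 8777/10000 ≈ 0.877700

1 1 9787/10000
2 2 9491/10000
3 3 4549/5000
4 4 8857/10000
5 5 8777/10000
DF(3y) = 4549/5000 ≈ 0.909800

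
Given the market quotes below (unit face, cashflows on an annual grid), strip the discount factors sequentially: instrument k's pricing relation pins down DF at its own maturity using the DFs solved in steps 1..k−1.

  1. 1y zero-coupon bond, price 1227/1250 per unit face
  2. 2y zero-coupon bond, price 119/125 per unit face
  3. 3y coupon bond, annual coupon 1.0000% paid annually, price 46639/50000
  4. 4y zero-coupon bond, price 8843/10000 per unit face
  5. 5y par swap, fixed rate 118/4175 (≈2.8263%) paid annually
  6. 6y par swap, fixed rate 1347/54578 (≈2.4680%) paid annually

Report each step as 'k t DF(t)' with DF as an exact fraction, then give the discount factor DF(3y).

step 1 [1y] zero: DF = P = 1227/1250 ≈ 0.981600
step 2 [2y] zero: DF = P = 119/125 ≈ 0.952000
step 3 [3y] bond c/1=1/100: DF=(46639/50000 − 1/100·(0.981600+0.952000))/(1+1/100) = 2261/2500 ≈ 0.904400
step 4 [4y] zero: DF = P = 8843/10000 ≈ 0.884300
step 5 [5y] swap r/1=118/4175: DF=(1 − 118/4175·(0.981600+0.952000+0.904400+0.884300))/(1+118/4175) = 4351/5000 ≈ 0.870200
step 6 [6y] swap r/1=1347/54578: DF=(1 − 1347/54578·(0.981600+0.952000+0.904400+0.884300+0.870200))/(1+1347/54578) = 8653/10000 ≈ 0.865300

1 1 1227/1250
2 2 119/125
3 3 2261/2500
4 4 8843/10000
5 5 4351/5000
6 6 8653/10000
DF(3y) = 2261/2500 ≈ 0.904400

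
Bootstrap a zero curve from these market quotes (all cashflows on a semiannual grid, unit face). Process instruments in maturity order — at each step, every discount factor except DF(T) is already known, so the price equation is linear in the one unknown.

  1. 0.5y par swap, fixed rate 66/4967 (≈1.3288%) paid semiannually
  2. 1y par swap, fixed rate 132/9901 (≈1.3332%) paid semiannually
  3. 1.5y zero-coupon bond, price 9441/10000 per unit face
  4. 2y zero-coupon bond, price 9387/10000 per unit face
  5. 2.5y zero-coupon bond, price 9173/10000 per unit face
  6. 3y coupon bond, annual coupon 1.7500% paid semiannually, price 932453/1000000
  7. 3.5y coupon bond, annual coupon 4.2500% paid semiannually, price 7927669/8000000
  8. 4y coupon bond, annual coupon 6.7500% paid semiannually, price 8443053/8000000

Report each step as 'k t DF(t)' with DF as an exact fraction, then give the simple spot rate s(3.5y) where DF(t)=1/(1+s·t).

1 1/2 4967/5000
2 1 2467/2500
3 3/2 9441/10000
4 2 9387/10000
5 5/2 9173/10000
6 3 8829/10000
7 7/2 341/400
8 4 4041/5000
s(3.5y) = (1/(341/400) − 1)/(7/2) = 118/2387 ≈ 4.9434%

step 1 [0.5y] swap r/2=33/4967: DF=(1 − 33/4967·(0))/(1+33/4967) = 4967/5000 ≈ 0.993400
step 2 [1y] swap r/2=66/9901: DF=(1 − 66/9901·(0.993400))/(1+66/9901) = 2467/2500 ≈ 0.986800
step 3 [1.5y] zero: DF = P = 9441/10000 ≈ 0.944100
step 4 [2y] zero: DF = P = 9387/10000 ≈ 0.938700
step 5 [2.5y] zero: DF = P = 9173/10000 ≈ 0.917300
step 6 [3y] bond c/2=7/800: DF=(932453/1000000 − 7/800·(0.993400+0.986800+0.944100+0.938700+0.917300))/(1+7/800) = 8829/10000 ≈ 0.882900
step 7 [3.5y] bond c/2=17/800: DF=(7927669/8000000 − 17/800·(0.993400+0.986800+0.944100+0.938700+0.917300+0.882900))/(1+17/800) = 341/400 ≈ 0.852500
step 8 [4y] bond c/2=27/800: DF=(8443053/8000000 − 27/800·(0.993400+0.986800+0.944100+0.938700+0.917300+0.882900+0.852500))/(1+27/800) = 4041/5000 ≈ 0.808200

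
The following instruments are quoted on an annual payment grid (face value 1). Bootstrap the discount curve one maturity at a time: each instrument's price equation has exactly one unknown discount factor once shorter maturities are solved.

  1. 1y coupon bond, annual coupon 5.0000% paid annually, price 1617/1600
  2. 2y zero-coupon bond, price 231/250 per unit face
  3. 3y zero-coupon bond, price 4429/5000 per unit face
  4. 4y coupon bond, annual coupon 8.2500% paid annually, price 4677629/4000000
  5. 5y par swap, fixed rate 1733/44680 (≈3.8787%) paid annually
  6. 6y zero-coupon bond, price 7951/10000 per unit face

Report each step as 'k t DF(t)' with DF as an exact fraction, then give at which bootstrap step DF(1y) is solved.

step 1 [1y] bond c/1=1/20: DF=(1617/1600 − 1/20·(0))/(1+1/20) = 77/80 ≈ 0.962500
step 2 [2y] zero: DF = P = 231/250 ≈ 0.924000
step 3 [3y] zero: DF = P = 4429/5000 ≈ 0.885800
step 4 [4y] bond c/1=33/400: DF=(4677629/4000000 − 33/400·(0.962500+0.924000+0.885800))/(1+33/400) = 869/1000 ≈ 0.869000
step 5 [5y] swap r/1=1733/44680: DF=(1 − 1733/44680·(0.962500+0.924000+0.885800+0.869000))/(1+1733/44680) = 8267/10000 ≈ 0.826700
step 6 [6y] zero: DF = P = 7951/10000 ≈ 0.795100

1 1 77/80
2 2 231/250
3 3 4429/5000
4 4 869/1000
5 5 8267/10000
6 6 7951/10000
DF(1y) is solved at step 1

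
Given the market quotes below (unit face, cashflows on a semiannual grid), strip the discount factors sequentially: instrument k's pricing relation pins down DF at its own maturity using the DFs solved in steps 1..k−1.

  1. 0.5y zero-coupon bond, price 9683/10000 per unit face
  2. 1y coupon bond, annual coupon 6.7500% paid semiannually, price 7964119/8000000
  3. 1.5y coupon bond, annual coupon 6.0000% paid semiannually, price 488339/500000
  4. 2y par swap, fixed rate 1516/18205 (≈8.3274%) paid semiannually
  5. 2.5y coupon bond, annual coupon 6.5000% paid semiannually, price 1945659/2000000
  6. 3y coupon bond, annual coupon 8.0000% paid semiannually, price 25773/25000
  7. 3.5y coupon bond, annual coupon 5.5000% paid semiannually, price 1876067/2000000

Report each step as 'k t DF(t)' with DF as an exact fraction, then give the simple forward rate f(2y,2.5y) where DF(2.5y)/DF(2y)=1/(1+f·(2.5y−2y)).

1 1/2 9683/10000
2 1 4657/5000
3 3/2 8929/10000
4 2 2121/2500
5 5/2 2069/2500
6 3 4097/5000
7 7/2 3857/5000
f(2y,2.5y) = ((2121/2500)/(2069/2500) − 1)/(1/2) = 104/2069 ≈ 5.0266%

step 1 [0.5y] zero: DF = P = 9683/10000 ≈ 0.968300
step 2 [1y] bond c/2=27/800: DF=(7964119/8000000 − 27/800·(0.968300))/(1+27/800) = 4657/5000 ≈ 0.931400
step 3 [1.5y] bond c/2=3/100: DF=(488339/500000 − 3/100·(0.968300+0.931400))/(1+3/100) = 8929/10000 ≈ 0.892900
step 4 [2y] swap r/2=758/18205: DF=(1 − 758/18205·(0.968300+0.931400+0.892900))/(1+758/18205) = 2121/2500 ≈ 0.848400
step 5 [2.5y] bond c/2=13/400: DF=(1945659/2000000 − 13/400·(0.968300+0.931400+0.892900+0.848400))/(1+13/400) = 2069/2500 ≈ 0.827600
step 6 [3y] bond c/2=1/25: DF=(25773/25000 − 1/25·(0.968300+0.931400+0.892900+0.848400+0.827600))/(1+1/25) = 4097/5000 ≈ 0.819400
step 7 [3.5y] bond c/2=11/400: DF=(1876067/2000000 − 11/400·(0.968300+0.931400+0.892900+0.848400+0.827600+0.819400))/(1+11/400) = 3857/5000 ≈ 0.771400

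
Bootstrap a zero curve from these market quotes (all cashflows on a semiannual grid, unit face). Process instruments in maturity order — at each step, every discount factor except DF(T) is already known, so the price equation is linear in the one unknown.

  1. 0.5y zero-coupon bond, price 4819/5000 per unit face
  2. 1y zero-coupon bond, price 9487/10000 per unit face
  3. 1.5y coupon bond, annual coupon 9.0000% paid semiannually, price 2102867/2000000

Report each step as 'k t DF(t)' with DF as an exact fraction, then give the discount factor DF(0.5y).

step 1 [0.5y] zero: DF = P = 4819/5000 ≈ 0.963800
step 2 [1y] zero: DF = P = 9487/10000 ≈ 0.948700
step 3 [1.5y] bond c/2=9/200: DF=(2102867/2000000 − 9/200·(0.963800+0.948700))/(1+9/200) = 4619/5000 ≈ 0.923800

1 1/2 4819/5000
2 1 9487/10000
3 3/2 4619/5000
DF(0.5y) = 4819/5000 ≈ 0.963800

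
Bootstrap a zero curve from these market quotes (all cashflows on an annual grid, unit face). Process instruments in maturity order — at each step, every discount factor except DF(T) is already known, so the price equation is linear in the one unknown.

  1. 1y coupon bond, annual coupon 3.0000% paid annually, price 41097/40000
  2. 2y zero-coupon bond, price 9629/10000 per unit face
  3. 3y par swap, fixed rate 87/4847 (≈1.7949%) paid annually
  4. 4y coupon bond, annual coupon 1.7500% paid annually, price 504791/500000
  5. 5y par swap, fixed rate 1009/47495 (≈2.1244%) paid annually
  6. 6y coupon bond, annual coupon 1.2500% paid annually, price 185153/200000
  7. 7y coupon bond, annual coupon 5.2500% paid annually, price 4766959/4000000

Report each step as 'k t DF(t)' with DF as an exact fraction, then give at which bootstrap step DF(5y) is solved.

1 1 399/400
2 2 9629/10000
3 3 4739/5000
4 4 4711/5000
5 5 8991/10000
6 6 8557/10000
7 7 8527/10000
DF(5y) is solved at step 5

step 1 [1y] bond c/1=3/100: DF=(41097/40000 − 3/100·(0))/(1+3/100) = 399/400 ≈ 0.997500
step 2 [2y] zero: DF = P = 9629/10000 ≈ 0.962900
step 3 [3y] swap r/1=87/4847: DF=(1 − 87/4847·(0.997500+0.962900))/(1+87/4847) = 4739/5000 ≈ 0.947800
step 4 [4y] bond c/1=7/400: DF=(504791/500000 − 7/400·(0.997500+0.962900+0.947800))/(1+7/400) = 4711/5000 ≈ 0.942200
step 5 [5y] swap r/1=1009/47495: DF=(1 − 1009/47495·(0.997500+0.962900+0.947800+0.942200))/(1+1009/47495) = 8991/10000 ≈ 0.899100
step 6 [6y] bond c/1=1/80: DF=(185153/200000 − 1/80·(0.997500+0.962900+0.947800+0.942200+0.899100))/(1+1/80) = 8557/10000 ≈ 0.855700
step 7 [7y] bond c/1=21/400: DF=(4766959/4000000 − 21/400·(0.997500+0.962900+0.947800+0.942200+0.899100+0.855700))/(1+21/400) = 8527/10000 ≈ 0.852700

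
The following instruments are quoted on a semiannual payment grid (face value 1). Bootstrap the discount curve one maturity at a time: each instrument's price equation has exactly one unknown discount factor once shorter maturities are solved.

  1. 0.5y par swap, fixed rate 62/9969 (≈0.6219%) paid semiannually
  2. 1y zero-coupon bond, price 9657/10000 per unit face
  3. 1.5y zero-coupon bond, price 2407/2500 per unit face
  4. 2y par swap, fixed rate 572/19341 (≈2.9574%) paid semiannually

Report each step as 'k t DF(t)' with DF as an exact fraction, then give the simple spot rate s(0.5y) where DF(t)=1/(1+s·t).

step 1 [0.5y] swap r/2=31/9969: DF=(1 − 31/9969·(0))/(1+31/9969) = 9969/10000 ≈ 0.996900
step 2 [1y] zero: DF = P = 9657/10000 ≈ 0.965700
step 3 [1.5y] zero: DF = P = 2407/2500 ≈ 0.962800
step 4 [2y] swap r/2=286/19341: DF=(1 − 286/19341·(0.996900+0.965700+0.962800))/(1+286/19341) = 2357/2500 ≈ 0.942800

1 1/2 9969/10000
2 1 9657/10000
3 3/2 2407/2500
4 2 2357/2500
s(0.5y) = (1/(9969/10000) − 1)/(1/2) = 62/9969 ≈ 0.6219%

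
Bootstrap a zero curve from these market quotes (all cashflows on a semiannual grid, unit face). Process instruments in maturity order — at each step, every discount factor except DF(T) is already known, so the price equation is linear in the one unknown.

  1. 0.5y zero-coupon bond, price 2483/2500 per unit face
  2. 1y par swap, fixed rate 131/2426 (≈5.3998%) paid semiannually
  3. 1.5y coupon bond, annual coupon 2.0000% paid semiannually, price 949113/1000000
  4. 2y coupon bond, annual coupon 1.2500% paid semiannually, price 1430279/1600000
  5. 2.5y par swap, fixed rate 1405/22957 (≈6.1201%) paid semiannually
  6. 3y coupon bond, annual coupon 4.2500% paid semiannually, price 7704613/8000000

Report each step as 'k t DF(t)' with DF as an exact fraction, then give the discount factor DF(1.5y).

step 1 [0.5y] zero: DF = P = 2483/2500 ≈ 0.993200
step 2 [1y] swap r/2=131/4852: DF=(1 − 131/4852·(0.993200))/(1+131/4852) = 2369/2500 ≈ 0.947600
step 3 [1.5y] bond c/2=1/100: DF=(949113/1000000 − 1/100·(0.993200+0.947600))/(1+1/100) = 1841/2000 ≈ 0.920500
step 4 [2y] bond c/2=1/160: DF=(1430279/1600000 − 1/160·(0.993200+0.947600+0.920500))/(1+1/160) = 4353/5000 ≈ 0.870600
step 5 [2.5y] swap r/2=1405/45914: DF=(1 − 1405/45914·(0.993200+0.947600+0.920500+0.870600))/(1+1405/45914) = 1719/2000 ≈ 0.859500
step 6 [3y] bond c/2=17/800: DF=(7704613/8000000 − 17/800·(0.993200+0.947600+0.920500+0.870600+0.859500))/(1+17/800) = 339/400 ≈ 0.847500

1 1/2 2483/2500
2 1 2369/2500
3 3/2 1841/2000
4 2 4353/5000
5 5/2 1719/2000
6 3 339/400
DF(1.5y) = 1841/2000 ≈ 0.920500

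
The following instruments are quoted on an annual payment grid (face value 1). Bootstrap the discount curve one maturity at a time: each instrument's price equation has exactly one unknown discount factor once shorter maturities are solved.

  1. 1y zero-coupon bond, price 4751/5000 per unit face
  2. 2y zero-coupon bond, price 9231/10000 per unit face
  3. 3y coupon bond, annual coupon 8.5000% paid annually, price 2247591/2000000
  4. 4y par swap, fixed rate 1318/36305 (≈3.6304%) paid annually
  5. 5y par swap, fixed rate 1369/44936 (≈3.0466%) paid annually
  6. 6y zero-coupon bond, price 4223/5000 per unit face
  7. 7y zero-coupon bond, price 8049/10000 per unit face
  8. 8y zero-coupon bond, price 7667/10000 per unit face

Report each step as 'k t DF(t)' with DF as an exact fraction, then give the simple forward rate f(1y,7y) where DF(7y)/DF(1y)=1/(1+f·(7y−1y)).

step 1 [1y] zero: DF = P = 4751/5000 ≈ 0.950200
step 2 [2y] zero: DF = P = 9231/10000 ≈ 0.923100
step 3 [3y] bond c/1=17/200: DF=(2247591/2000000 − 17/200·(0.950200+0.923100))/(1+17/200) = 889/1000 ≈ 0.889000
step 4 [4y] swap r/1=1318/36305: DF=(1 − 1318/36305·(0.950200+0.923100+0.889000))/(1+1318/36305) = 4341/5000 ≈ 0.868200
step 5 [5y] swap r/1=1369/44936: DF=(1 − 1369/44936·(0.950200+0.923100+0.889000+0.868200))/(1+1369/44936) = 8631/10000 ≈ 0.863100
step 6 [6y] zero: DF = P = 4223/5000 ≈ 0.844600
step 7 [7y] zero: DF = P = 8049/10000 ≈ 0.804900
step 8 [8y] zero: DF = P = 7667/10000 ≈ 0.766700

1 1 4751/5000
2 2 9231/10000
3 3 889/1000
4 4 4341/5000
5 5 8631/10000
6 6 4223/5000
7 7 8049/10000
8 8 7667/10000
f(1y,7y) = ((4751/5000)/(8049/10000) − 1)/(6) = 1453/48294 ≈ 3.0087%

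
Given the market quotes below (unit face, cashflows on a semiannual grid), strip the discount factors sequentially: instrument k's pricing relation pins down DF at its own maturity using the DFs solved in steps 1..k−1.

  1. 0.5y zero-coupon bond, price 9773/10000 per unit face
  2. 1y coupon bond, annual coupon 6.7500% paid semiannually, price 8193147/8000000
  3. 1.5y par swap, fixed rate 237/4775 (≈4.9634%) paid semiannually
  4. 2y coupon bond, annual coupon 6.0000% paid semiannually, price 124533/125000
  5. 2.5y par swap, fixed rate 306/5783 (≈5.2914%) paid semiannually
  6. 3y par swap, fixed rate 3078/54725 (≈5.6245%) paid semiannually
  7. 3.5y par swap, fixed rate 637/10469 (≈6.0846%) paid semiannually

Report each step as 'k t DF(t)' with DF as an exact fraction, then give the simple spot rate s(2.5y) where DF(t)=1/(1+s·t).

step 1 [0.5y] zero: DF = P = 9773/10000 ≈ 0.977300
step 2 [1y] bond c/2=27/800: DF=(8193147/8000000 − 27/800·(0.977300))/(1+27/800) = 2397/2500 ≈ 0.958800
step 3 [1.5y] swap r/2=237/9550: DF=(1 − 237/9550·(0.977300+0.958800))/(1+237/9550) = 9289/10000 ≈ 0.928900
step 4 [2y] bond c/2=3/100: DF=(124533/125000 − 3/100·(0.977300+0.958800+0.928900))/(1+3/100) = 4419/5000 ≈ 0.883800
step 5 [2.5y] swap r/2=153/5783: DF=(1 − 153/5783·(0.977300+0.958800+0.928900+0.883800))/(1+153/5783) = 1097/1250 ≈ 0.877600
step 6 [3y] swap r/2=1539/54725: DF=(1 − 1539/54725·(0.977300+0.958800+0.928900+0.883800+0.877600))/(1+1539/54725) = 8461/10000 ≈ 0.846100
step 7 [3.5y] swap r/2=637/20938: DF=(1 − 637/20938·(0.977300+0.958800+0.928900+0.883800+0.877600+0.846100))/(1+637/20938) = 8089/10000 ≈ 0.808900

1 1/2 9773/10000
2 1 2397/2500
3 3/2 9289/10000
4 2 4419/5000
5 5/2 1097/1250
6 3 8461/10000
7 7/2 8089/10000
s(2.5y) = (1/(1097/1250) − 1)/(5/2) = 306/5485 ≈ 5.5789%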